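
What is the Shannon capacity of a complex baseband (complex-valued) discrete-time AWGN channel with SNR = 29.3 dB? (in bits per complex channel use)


SNR_linear = 10^(29.3/10) = 851.138; C = log2(1 + SNR_linear) = log2(1 + 851.138) = 9.7349

9.7349 bits/channel use


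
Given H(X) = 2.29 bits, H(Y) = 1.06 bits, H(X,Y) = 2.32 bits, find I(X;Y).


I(X;Y) = H(X) + H(Y) - H(X,Y) = 2.29 + 1.06 - 2.32 = 1.03

1.03 bits


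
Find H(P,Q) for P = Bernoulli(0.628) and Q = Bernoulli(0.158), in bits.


H(P,Q) = -p*log2(q) - (1-p)*log2(1-q). -0.628*log2(0.158) = 1.671738; -0.372*log2(0.842) = 0.092296. H(P,Q) = 1.671738 + 0.092296 = 1.764

1.764 bits


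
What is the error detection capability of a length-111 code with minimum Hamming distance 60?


Detection capability = d_min - 1 = 60 - 1 = 59

59 errors


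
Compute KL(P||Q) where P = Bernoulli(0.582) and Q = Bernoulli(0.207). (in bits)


KL = p*log2(p/q) + (1-p)*log2((1-p)/(1-q)) = 0.582*log2(0.582/0.207) + 0.418*log2(0.418/0.793) = 0.4818

0.4818 bits


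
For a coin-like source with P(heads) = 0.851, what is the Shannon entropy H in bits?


H = -p*log2(p) - (1-p)*log2(1-p). -0.851*log2(0.851) = 0.198086; -0.149*log2(0.149) = 0.409246. H = 0.198086 + 0.409246 = 0.6073

0.6073 bits


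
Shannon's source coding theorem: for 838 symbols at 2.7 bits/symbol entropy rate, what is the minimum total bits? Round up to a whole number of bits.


Minimum bits >= n * H = 838 * 2.7 = 2262.6, rounded up to a whole number of bits = 2263

2263 bits


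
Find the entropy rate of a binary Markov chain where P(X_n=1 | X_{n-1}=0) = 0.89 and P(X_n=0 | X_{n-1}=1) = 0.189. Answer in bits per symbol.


Stationary distribution: pi_0 = p10/(p01+p10) = 0.1752, pi_1 = 0.8248. Entropy rate H' = pi_0*H(p01) + pi_1*H(p10) = 0.1752*0.4999 + 0.8248*0.6994 = 0.6644

0.6644 bits/symbol


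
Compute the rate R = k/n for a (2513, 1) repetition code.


Rate = k/n = 1/2513

1/2513


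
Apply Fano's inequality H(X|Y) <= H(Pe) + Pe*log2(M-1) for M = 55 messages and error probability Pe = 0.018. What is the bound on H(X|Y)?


H(Pe) = -Pe*log2(Pe) - (1-Pe)*log2(1-Pe) = -0.018*log2(0.018) - 0.982*log2(0.982) = 0.104325 + 0.025733 = 0.1301. Pe*log2(M-1) = 0.018*log2(54) = 0.103588. Bound = H(Pe) + Pe*log2(M-1) = 0.104325 + 0.025733 + 0.103588 = 0.2336

0.2336 bits


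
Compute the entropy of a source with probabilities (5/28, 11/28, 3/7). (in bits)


H = -sum(p_i * log2(p_i)). Terms: -(5/28)*log2(5/28) = 0.443826; -(11/28)*log2(11/28) = 0.529541; -(3/7)*log2(3/7) = 0.523882. H = 0.443826 + 0.529541 + 0.523882 = 1.4972

1.4972 bits


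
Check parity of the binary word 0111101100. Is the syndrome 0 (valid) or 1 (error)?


Syndrome = XOR of all bits = 0 XOR 1 XOR 1 XOR 1 XOR 1 XOR 0 XOR 1 XOR 1 XOR 0 XOR 0 = 0

0


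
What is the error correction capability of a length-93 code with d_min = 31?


Correction capability = floor((d-1)/2) = floor((31-1)/2) = 15

15 errors


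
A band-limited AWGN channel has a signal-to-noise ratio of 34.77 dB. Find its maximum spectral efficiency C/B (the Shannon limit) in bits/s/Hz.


SNR_linear = 10^(34.77/10) = 2999.1625; C/B = log2(1 + SNR_linear) = log2(1 + 2999.1625) = 11.5508

11.5508 bits/s/Hz


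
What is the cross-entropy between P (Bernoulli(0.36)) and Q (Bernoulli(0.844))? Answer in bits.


H(P,Q) = -p*log2(q) - (1-p)*log2(1-q). -0.36*log2(0.844) = 0.088087; -0.64*log2(0.156) = 1.715445. H(P,Q) = 0.088087 + 1.715445 = 1.8035

1.8035 bits


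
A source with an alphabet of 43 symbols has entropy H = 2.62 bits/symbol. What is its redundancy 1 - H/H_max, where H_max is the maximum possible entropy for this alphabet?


H_max = log2(K) = log2(43) = 5.4263 bits/symbol. Redundancy = 1 - H/H_max = 1 - 2.62/5.4263 = 1 - 0.4828 = 0.5172

0.5172


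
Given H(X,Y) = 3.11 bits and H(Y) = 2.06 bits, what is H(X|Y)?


H(X|Y) = H(X,Y) - H(Y) = 3.11 - 2.06 = 1.05

1.05 bits


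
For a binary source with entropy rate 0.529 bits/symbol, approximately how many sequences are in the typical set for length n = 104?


log2|A_typical| = nH = 104 * 0.529 = 55.016, so |A_typical| ~ 2^55.016 = 3.643e+16

3.643e+16


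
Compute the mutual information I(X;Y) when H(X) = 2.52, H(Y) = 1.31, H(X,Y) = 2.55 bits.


I(X;Y) = H(X) + H(Y) - H(X,Y) = 2.52 + 1.31 - 2.55 = 1.28

1.28 bits


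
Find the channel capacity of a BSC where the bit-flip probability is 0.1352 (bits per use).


H(p) = -p*log2(p) - (1-p)*log2(1-p) = -0.1352*log2(0.1352) - 0.8648*log2(0.8648) = 0.390300 + 0.181229 = 0.5715. C = 1 - H(p) = 1 - 0.5715 = 0.4285

0.4285 bits


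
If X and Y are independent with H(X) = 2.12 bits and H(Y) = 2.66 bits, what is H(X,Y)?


For independent variables, H(X,Y) = H(X) + H(Y) = 2.12 + 2.66 = 4.78

4.78 bits


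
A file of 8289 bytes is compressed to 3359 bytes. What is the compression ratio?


Ratio = original / compressed = 8289 / 3359 = 2.4677

2.4677


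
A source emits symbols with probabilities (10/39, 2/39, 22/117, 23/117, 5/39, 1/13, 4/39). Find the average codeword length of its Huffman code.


Huffman construction (repeatedly merge the two least-probable nodes; each merge adds 1 bit to every symbol beneath it): 2/39 + 1/13 = 5/39; 4/39 + 5/39 = 3/13; 5/39 + 22/117 = 37/117; 23/117 + 3/13 = 50/117; 10/39 + 37/117 = 67/117; 50/117 + 67/117 = 1. Resulting codeword lengths (in the order the probabilities were given): (2, 4, 3, 2, 3, 4, 3). L_avg = sum(p_i * l_i) = 10/39*2 + 2/39*4 + 22/117*3 + 23/117*2 + 5/39*3 + 1/13*4 + 4/39*3 = 313/117 = 2.6752

2.6752 bits


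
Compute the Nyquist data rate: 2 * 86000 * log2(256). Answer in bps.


Rate = 2 * B * log2(M) = 2 * 86000 * 8.0 = 1376000.0

1376000.0 bps


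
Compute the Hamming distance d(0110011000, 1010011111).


Count differing positions: ^ ^ . . . . . ^ ^ ^ = 5 differences

5


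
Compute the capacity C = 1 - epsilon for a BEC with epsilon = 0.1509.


C = 1 - epsilon = 1 - 0.1509 = 0.8491

0.8491 bits


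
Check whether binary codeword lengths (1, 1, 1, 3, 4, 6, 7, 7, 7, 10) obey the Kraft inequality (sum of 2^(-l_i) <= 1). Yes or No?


Kraft sum = sum(2^(-l_i)) = 1.7275, need <= 1. Result: violated (a binary prefix-free code with these lengths cannot exist)

No


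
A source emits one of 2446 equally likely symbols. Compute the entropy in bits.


H = log2(n) = log2(2446) = 11.2562

11.2562 bits


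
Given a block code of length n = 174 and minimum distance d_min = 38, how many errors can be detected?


Detection capability = d_min - 1 = 38 - 1 = 37

37 errors


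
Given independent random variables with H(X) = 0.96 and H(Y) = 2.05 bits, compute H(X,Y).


For independent variables, H(X,Y) = H(X) + H(Y) = 0.96 + 2.05 = 3.01

3.01 bits


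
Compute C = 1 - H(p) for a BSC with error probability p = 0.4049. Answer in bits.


H(p) = -p*log2(p) - (1-p)*log2(1-p) = -0.4049*log2(0.4049) - 0.5951*log2(0.5951) = 0.528136 + 0.445608 = 0.9737. C = 1 - H(p) = 1 - 0.9737 = 0.0263

0.0263 bits


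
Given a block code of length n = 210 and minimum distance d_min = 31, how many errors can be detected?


Detection capability = d_min - 1 = 31 - 1 = 30

30 errors


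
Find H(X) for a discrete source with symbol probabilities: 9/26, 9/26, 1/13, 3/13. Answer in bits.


H = -sum(p_i * log2(p_i)). Terms: -(9/26)*log2(9/26) = 0.529794; -(9/26)*log2(9/26) = 0.529794; -(1/13)*log2(1/13) = 0.284649; -(3/13)*log2(3/13) = 0.488187. H = 0.529794 + 0.529794 + 0.284649 + 0.488187 = 1.8324

1.8324 bits


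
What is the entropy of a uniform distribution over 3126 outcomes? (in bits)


H = log2(n) = log2(3126) = 11.6101

11.6101 bits


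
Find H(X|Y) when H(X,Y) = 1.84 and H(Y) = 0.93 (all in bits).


H(X|Y) = H(X,Y) - H(Y) = 1.84 - 0.93 = 0.91

0.91 bits


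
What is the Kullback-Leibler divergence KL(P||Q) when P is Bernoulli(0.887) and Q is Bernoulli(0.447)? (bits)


KL = p*log2(p/q) + (1-p)*log2((1-p)/(1-q)) = 0.887*log2(0.887/0.447) + 0.113*log2(0.113/0.553) = 0.6181

0.6181 bits


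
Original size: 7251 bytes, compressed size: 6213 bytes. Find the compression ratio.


Ratio = original / compressed = 7251 / 6213 = 1.1671

1.1671


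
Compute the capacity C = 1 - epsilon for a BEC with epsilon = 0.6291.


C = 1 - epsilon = 1 - 0.6291 = 0.3709

0.3709 bits


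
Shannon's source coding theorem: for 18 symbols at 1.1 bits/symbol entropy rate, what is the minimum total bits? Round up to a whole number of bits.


Minimum bits >= n * H = 18 * 1.1 = 19.8, rounded up to a whole number of bits = 20

20 bits


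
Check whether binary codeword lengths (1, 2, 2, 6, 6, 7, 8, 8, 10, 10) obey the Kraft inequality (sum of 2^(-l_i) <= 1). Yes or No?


Kraft sum = sum(2^(-l_i)) = 1.0488, need <= 1. Result: violated (a binary prefix-free code with these lengths cannot exist)

No


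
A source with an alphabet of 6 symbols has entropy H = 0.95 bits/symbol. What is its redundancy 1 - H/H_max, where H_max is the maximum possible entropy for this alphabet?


H_max = log2(K) = log2(6) = 2.585 bits/symbol. Redundancy = 1 - H/H_max = 1 - 0.95/2.585 = 1 - 0.3675 = 0.6325

0.6325


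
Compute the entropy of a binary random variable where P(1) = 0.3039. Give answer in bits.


H = -p*log2(p) - (1-p)*log2(1-p). -0.3039*log2(0.3039) = 0.522201; -0.6961*log2(0.6961) = 0.363805. H = 0.522201 + 0.363805 = 0.886

0.886 bits


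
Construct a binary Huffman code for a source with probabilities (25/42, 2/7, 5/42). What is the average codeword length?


Huffman construction (repeatedly merge the two least-probable nodes; each merge adds 1 bit to every symbol beneath it): 5/42 + 2/7 = 17/42; 17/42 + 25/42 = 1. Resulting codeword lengths (in the order the probabilities were given): (1, 2, 2). L_avg = sum(p_i * l_i) = 25/42*1 + 2/7*2 + 5/42*2 = 59/42 = 1.4048

1.4048 bits


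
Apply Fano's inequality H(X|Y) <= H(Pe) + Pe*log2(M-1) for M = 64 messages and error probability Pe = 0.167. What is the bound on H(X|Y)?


H(Pe) = -Pe*log2(Pe) - (1-Pe)*log2(1-Pe) = -0.167*log2(0.167) - 0.833*log2(0.833) = 0.431207 + 0.219588 = 0.6508. Pe*log2(M-1) = 0.167*log2(63) = 0.998206. Bound = H(Pe) + Pe*log2(M-1) = 0.431207 + 0.219588 + 0.998206 = 1.649

1.649 bits


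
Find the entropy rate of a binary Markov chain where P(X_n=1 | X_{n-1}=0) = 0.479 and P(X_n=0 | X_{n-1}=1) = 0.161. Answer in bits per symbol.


Stationary distribution: pi_0 = p10/(p01+p10) = 0.2516, pi_1 = 0.7484. Entropy rate H' = pi_0*H(p01) + pi_1*H(p10) = 0.2516*0.9987 + 0.7484*0.6367 = 0.7278

0.7278 bits/symbol


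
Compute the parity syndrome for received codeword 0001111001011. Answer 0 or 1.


Syndrome = XOR of all bits = 0 XOR 0 XOR 0 XOR 1 XOR 1 XOR 1 XOR 1 XOR 0 XOR 0 XOR 1 XOR 0 XOR 1 XOR 1 = 1

1


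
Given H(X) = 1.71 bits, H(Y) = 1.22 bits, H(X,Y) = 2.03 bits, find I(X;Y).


I(X;Y) = H(X) + H(Y) - H(X,Y) = 1.71 + 1.22 - 2.03 = 0.9

0.9 bits


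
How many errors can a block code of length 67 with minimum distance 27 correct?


Correction capability = floor((d-1)/2) = floor((27-1)/2) = 13

13 errors


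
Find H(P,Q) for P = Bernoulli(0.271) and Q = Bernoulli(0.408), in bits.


H(P,Q) = -p*log2(q) - (1-p)*log2(1-q). -0.271*log2(0.408) = 0.350500; -0.729*log2(0.592) = 0.551365. H(P,Q) = 0.350500 + 0.551365 = 0.9019

0.9019 bits


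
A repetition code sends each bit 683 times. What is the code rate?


Rate = k/n = 1/683

1/683


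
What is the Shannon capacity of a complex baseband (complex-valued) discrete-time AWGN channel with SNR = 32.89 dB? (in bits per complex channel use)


SNR_linear = 10^(32.89/10) = 1945.3601; C = log2(1 + SNR_linear) = log2(1 + 1945.3601) = 10.9266

10.9266 bits/channel use


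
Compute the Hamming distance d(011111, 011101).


Count differing positions: . . . . ^ . = 1 differences

1


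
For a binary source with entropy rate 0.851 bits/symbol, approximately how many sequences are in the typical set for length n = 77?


log2|A_typical| = nH = 77 * 0.851 = 65.527, so |A_typical| ~ 2^65.527 = 5.316e+19

5.316e+19


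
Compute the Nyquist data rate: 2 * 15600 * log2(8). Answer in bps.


Rate = 2 * B * log2(M) = 2 * 15600 * 3.0 = 93600.0

93600.0 bps


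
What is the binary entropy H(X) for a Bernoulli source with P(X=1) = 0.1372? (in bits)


H = -p*log2(p) - (1-p)*log2(1-p). -0.1372*log2(0.1372) = 0.393167; -0.8628*log2(0.8628) = 0.183692. H = 0.393167 + 0.183692 = 0.5769

0.5769 bits


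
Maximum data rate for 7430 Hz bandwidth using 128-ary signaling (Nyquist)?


Rate = 2 * B * log2(M) = 2 * 7430 * 7.0 = 104020.0

104020.0 bps


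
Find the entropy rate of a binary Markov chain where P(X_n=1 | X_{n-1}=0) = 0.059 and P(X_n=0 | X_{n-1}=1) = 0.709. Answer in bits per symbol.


Stationary distribution: pi_0 = p10/(p01+p10) = 0.9232, pi_1 = 0.0768. Entropy rate H' = pi_0*H(p01) + pi_1*H(p10) = 0.9232*0.3235 + 0.0768*0.87 = 0.3654

0.3654 bits/symbol


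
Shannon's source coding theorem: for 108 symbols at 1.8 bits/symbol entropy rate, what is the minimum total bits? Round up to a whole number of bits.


Minimum bits >= n * H = 108 * 1.8 = 194.4, rounded up to a whole number of bits = 195

195 bits


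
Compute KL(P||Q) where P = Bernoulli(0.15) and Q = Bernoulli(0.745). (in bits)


KL = p*log2(p/q) + (1-p)*log2((1-p)/(1-q)) = 0.15*log2(0.15/0.745) + 0.85*log2(0.85/0.255) = 1.1296

1.1296 bits


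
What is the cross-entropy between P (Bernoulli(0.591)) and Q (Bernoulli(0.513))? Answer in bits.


H(P,Q) = -p*log2(q) - (1-p)*log2(1-q). -0.591*log2(0.513) = 0.569115; -0.409*log2(0.487) = 0.424545. H(P,Q) = 0.569115 + 0.424545 = 0.9937

0.9937 bits


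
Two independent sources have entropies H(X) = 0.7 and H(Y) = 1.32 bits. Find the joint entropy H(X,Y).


For independent variables, H(X,Y) = H(X) + H(Y) = 0.7 + 1.32 = 2.02

2.02 bits


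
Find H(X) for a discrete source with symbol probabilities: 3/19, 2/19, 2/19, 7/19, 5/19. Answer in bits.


H = -sum(p_i * log2(p_i)). Terms: -(3/19)*log2(3/19) = 0.420468; -(2/19)*log2(2/19) = 0.341887; -(2/19)*log2(2/19) = 0.341887; -(7/19)*log2(7/19) = 0.530737; -(5/19)*log2(5/19) = 0.506842. H = 0.420468 + 0.341887 + 0.341887 + 0.530737 + 0.506842 = 2.1418

2.1418 bits


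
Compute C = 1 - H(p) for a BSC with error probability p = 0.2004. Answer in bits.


H(p) = -p*log2(p) - (1-p)*log2(1-p) = -0.2004*log2(0.2004) - 0.7996*log2(0.7996) = 0.464737 + 0.257991 = 0.7227. C = 1 - H(p) = 1 - 0.7227 = 0.2773

0.2773 bits


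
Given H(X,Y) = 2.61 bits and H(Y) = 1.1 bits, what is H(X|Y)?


H(X|Y) = H(X,Y) - H(Y) = 2.61 - 1.1 = 1.51

1.51 bits


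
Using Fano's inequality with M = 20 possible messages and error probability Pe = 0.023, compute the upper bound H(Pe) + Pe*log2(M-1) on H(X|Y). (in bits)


H(Pe) = -Pe*log2(Pe) - (1-Pe)*log2(1-Pe) = -0.023*log2(0.023) - 0.977*log2(0.977) = 0.125171 + 0.032797 = 0.158. Pe*log2(M-1) = 0.023*log2(19) = 0.097702. Bound = H(Pe) + Pe*log2(M-1) = 0.125171 + 0.032797 + 0.097702 = 0.2557

0.2557 bits


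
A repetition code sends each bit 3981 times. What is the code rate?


Rate = k/n = 1/3981

1/3981


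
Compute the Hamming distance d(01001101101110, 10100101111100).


Count differing positions: ^ ^ ^ . ^ . . . . ^ . . ^ . = 6 differences

6


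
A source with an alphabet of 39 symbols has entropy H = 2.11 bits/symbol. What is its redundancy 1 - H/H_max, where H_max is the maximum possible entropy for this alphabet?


H_max = log2(K) = log2(39) = 5.2854 bits/symbol. Redundancy = 1 - H/H_max = 1 - 2.11/5.2854 = 1 - 0.3992 = 0.6008

0.6008


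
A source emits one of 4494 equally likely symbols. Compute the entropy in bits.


H = log2(n) = log2(4494) = 12.1338

12.1338 bits


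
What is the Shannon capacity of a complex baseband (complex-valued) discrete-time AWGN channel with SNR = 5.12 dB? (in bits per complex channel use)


SNR_linear = 10^(5.12/10) = 3.2509; C = log2(1 + SNR_linear) = log2(1 + 3.2509) = 2.0878

2.0878 bits/channel use


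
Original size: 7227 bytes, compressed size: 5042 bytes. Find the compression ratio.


Ratio = original / compressed = 7227 / 5042 = 1.4334

1.4334


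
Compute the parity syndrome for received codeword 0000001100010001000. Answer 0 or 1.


Syndrome = XOR of all bits = 0 XOR 0 XOR 0 XOR 0 XOR 0 XOR 0 XOR 1 XOR 1 XOR 0 XOR 0 XOR 0 XOR 1 XOR 0 XOR 0 XOR 0 XOR 1 XOR 0 XOR 0 XOR 0 = 0

0


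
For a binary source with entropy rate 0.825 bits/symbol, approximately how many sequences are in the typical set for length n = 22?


log2|A_typical| = nH = 22 * 0.825 = 18.15, so |A_typical| ~ 2^18.15 = 2.909e+05

2.909e+05


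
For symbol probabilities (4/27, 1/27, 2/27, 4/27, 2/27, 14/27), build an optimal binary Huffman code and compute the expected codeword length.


Huffman construction (repeatedly merge the two least-probable nodes; each merge adds 1 bit to every symbol beneath it): 1/27 + 2/27 = 1/9; 2/27 + 1/9 = 5/27; 4/27 + 4/27 = 8/27; 5/27 + 8/27 = 13/27; 13/27 + 14/27 = 1. Resulting codeword lengths (in the order the probabilities were given): (3, 4, 4, 3, 3, 1). L_avg = sum(p_i * l_i) = 4/27*3 + 1/27*4 + 2/27*4 + 4/27*3 + 2/27*3 + 14/27*1 = 56/27 = 2.0741

2.0741 bits


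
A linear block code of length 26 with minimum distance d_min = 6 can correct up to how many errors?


Correction capability = floor((d-1)/2) = floor((6-1)/2) = 2

2 errors


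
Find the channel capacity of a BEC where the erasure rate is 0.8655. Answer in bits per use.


C = 1 - epsilon = 1 - 0.8655 = 0.1345

0.1345 bits


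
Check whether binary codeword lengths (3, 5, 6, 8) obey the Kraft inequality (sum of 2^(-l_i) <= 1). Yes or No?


Kraft sum = sum(2^(-l_i)) = 0.1758, need <= 1. Result: satisfied (a binary prefix-free code with these lengths exists)

Yes


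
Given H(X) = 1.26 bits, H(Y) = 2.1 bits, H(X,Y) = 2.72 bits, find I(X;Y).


I(X;Y) = H(X) + H(Y) - H(X,Y) = 1.26 + 2.1 - 2.72 = 0.64

0.64 bits


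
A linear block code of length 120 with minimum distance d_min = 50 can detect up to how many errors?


Detection capability = d_min - 1 = 50 - 1 = 49

49 errors


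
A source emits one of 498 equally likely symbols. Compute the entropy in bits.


H = log2(n) = log2(498) = 8.96

8.96 bits


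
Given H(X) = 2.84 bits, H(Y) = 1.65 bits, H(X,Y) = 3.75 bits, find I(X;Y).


I(X;Y) = H(X) + H(Y) - H(X,Y) = 2.84 + 1.65 - 3.75 = 0.74

0.74 bits


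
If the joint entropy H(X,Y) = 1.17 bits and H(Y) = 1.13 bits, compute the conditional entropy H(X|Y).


H(X|Y) = H(X,Y) - H(Y) = 1.17 - 1.13 = 0.04

0.04 bits


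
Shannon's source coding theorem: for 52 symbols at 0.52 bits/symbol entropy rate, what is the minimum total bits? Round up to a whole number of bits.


Minimum bits >= n * H = 52 * 0.52 = 27.04, rounded up to a whole number of bits = 28

28 bits


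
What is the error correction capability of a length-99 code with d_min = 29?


Correction capability = floor((d-1)/2) = floor((29-1)/2) = 14

14 errors


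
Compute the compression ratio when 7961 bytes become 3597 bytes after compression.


Ratio = original / compressed = 7961 / 3597 = 2.2132

2.2132


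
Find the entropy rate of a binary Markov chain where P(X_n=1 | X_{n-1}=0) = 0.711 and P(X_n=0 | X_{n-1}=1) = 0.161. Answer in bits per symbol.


Stationary distribution: pi_0 = p10/(p01+p10) = 0.1846, pi_1 = 0.8154. Entropy rate H' = pi_0*H(p01) + pi_1*H(p10) = 0.1846*0.8674 + 0.8154*0.6367 = 0.6793

0.6793 bits/symbol


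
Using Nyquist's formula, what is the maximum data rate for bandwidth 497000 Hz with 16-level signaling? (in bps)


Rate = 2 * B * log2(M) = 2 * 497000 * 4.0 = 3976000.0

3976000.0 bps


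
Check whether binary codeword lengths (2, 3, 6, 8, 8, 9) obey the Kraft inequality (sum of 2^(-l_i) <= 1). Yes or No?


Kraft sum = sum(2^(-l_i)) = 0.4004, need <= 1. Result: satisfied (a binary prefix-free code with these lengths exists)

Yes


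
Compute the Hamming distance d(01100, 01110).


Count differing positions: . . . ^ . = 1 differences

1


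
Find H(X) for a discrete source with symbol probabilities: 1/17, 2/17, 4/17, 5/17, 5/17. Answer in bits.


H = -sum(p_i * log2(p_i)). Terms: -(1/17)*log2(1/17) = 0.240439; -(2/17)*log2(2/17) = 0.363231; -(4/17)*log2(4/17) = 0.491168; -(5/17)*log2(5/17) = 0.519275; -(5/17)*log2(5/17) = 0.519275. H = 0.240439 + 0.363231 + 0.491168 + 0.519275 + 0.519275 = 2.1334

2.1334 bits


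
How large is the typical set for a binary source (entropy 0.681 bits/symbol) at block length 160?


log2|A_typical| = nH = 160 * 0.681 = 108.96, so |A_typical| ~ 2^108.96 = 6.313e+32

6.313e+32


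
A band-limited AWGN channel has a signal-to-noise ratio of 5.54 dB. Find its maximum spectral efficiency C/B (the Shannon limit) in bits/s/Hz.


SNR_linear = 10^(5.54/10) = 3.581; C/B = log2(1 + SNR_linear) = log2(1 + 3.581) = 2.1957

2.1957 bits/s/Hz


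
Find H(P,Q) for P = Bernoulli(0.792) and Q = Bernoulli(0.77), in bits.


H(P,Q) = -p*log2(q) - (1-p)*log2(1-q). -0.792*log2(0.77) = 0.298639; -0.208*log2(0.23) = 0.441021. H(P,Q) = 0.298639 + 0.441021 = 0.7397

0.7397 bits


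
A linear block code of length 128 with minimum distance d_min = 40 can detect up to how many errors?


Detection capability = d_min - 1 = 40 - 1 = 39

39 errors


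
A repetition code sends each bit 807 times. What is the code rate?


Rate = k/n = 1/807

1/807


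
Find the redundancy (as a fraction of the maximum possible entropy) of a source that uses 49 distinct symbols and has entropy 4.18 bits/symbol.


H_max = log2(K) = log2(49) = 5.6147 bits/symbol. Redundancy = 1 - H/H_max = 1 - 4.18/5.6147 = 1 - 0.7445 = 0.2555

0.2555


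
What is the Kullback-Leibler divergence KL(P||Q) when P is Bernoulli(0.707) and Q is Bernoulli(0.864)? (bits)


KL = p*log2(p/q) + (1-p)*log2((1-p)/(1-q)) = 0.707*log2(0.707/0.864) + 0.293*log2(0.293/0.136) = 0.1199

0.1199 bits


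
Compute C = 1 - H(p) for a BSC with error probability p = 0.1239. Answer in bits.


H(p) = -p*log2(p) - (1-p)*log2(1-p) = -0.1239*log2(0.1239) - 0.8761*log2(0.8761) = 0.373280 + 0.167188 = 0.5405. C = 1 - H(p) = 1 - 0.5405 = 0.4595

0.4595 bits


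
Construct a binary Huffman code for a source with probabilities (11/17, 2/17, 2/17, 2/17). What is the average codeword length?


Huffman construction (repeatedly merge the two least-probable nodes; each merge adds 1 bit to every symbol beneath it): 2/17 + 2/17 = 4/17; 2/17 + 4/17 = 6/17; 6/17 + 11/17 = 1. Resulting codeword lengths (in the order the probabilities were given): (1, 3, 3, 2). L_avg = sum(p_i * l_i) = 11/17*1 + 2/17*3 + 2/17*3 + 2/17*2 = 27/17 = 1.5882

1.5882 bits


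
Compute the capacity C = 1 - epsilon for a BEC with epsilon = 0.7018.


C = 1 - epsilon = 1 - 0.7018 = 0.2982

0.2982 bits


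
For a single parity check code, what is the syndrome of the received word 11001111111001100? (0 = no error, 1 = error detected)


Syndrome = XOR of all bits = 1 XOR 1 XOR 0 XOR 0 XOR 1 XOR 1 XOR 1 XOR 1 XOR 1 XOR 1 XOR 1 XOR 0 XOR 0 XOR 1 XOR 1 XOR 0 XOR 0 = 1

1


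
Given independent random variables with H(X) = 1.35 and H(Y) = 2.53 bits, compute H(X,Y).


For independent variables, H(X,Y) = H(X) + H(Y) = 1.35 + 2.53 = 3.88

3.88 bits


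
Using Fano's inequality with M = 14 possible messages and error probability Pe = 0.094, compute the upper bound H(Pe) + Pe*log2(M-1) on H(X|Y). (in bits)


H(Pe) = -Pe*log2(Pe) - (1-Pe)*log2(1-Pe) = -0.094*log2(0.094) - 0.906*log2(0.906) = 0.320652 + 0.129030 = 0.4497. Pe*log2(M-1) = 0.094*log2(13) = 0.347841. Bound = H(Pe) + Pe*log2(M-1) = 0.320652 + 0.129030 + 0.347841 = 0.7975

0.7975 bits


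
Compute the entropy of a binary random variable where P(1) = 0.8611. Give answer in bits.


H = -p*log2(p) - (1-p)*log2(1-p). -0.8611*log2(0.8611) = 0.185780; -0.1389*log2(0.1389) = 0.395571. H = 0.185780 + 0.395571 = 0.5814

0.5814 bits


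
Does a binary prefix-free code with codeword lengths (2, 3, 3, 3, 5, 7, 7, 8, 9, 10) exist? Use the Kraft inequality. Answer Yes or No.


Kraft sum = sum(2^(-l_i)) = 0.6787, need <= 1. Result: satisfied (a binary prefix-free code with these lengths exists)

Yes


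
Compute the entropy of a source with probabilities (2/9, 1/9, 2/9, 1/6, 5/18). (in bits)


H = -sum(p_i * log2(p_i)). Terms: -(2/9)*log2(2/9) = 0.482206; -(1/9)*log2(1/9) = 0.352214; -(2/9)*log2(2/9) = 0.482206; -(1/6)*log2(1/6) = 0.430827; -(5/18)*log2(5/18) = 0.513332. H = 0.482206 + 0.352214 + 0.482206 + 0.430827 + 0.513332 = 2.2608

2.2608 bits


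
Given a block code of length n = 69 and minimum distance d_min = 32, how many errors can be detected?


Detection capability = d_min - 1 = 32 - 1 = 31

31 errors


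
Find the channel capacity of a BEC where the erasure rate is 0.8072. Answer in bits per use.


C = 1 - epsilon = 1 - 0.8072 = 0.1928

0.1928 bits


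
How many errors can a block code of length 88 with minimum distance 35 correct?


Correction capability = floor((d-1)/2) = floor((35-1)/2) = 17

17 errors


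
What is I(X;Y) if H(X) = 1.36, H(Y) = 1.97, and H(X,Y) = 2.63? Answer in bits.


I(X;Y) = H(X) + H(Y) - H(X,Y) = 1.36 + 1.97 - 2.63 = 0.7

0.7 bits


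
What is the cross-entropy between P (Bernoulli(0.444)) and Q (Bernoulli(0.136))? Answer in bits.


H(P,Q) = -p*log2(q) - (1-p)*log2(1-q). -0.444*log2(0.136) = 1.277975; -0.556*log2(0.864) = 0.117259. H(P,Q) = 1.277975 + 0.117259 = 1.3952

1.3952 bits


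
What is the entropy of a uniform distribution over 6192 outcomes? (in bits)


H = log2(n) = log2(6192) = 12.5962

12.5962 bits


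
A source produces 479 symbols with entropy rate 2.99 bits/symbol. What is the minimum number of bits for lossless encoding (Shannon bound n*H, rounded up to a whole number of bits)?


Minimum bits >= n * H = 479 * 2.99 = 1432.21, rounded up to a whole number of bits = 1433

1433 bits


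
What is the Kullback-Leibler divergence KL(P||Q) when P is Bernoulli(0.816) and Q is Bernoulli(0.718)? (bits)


KL = p*log2(p/q) + (1-p)*log2((1-p)/(1-q)) = 0.816*log2(0.816/0.718) + 0.184*log2(0.184/0.282) = 0.0373

0.0373 bits


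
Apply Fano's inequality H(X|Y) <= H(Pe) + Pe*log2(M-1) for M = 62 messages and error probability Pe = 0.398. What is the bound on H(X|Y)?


H(Pe) = -Pe*log2(Pe) - (1-Pe)*log2(1-Pe) = -0.398*log2(0.398) - 0.602*log2(0.602) = 0.529006 + 0.440763 = 0.9698. Pe*log2(M-1) = 0.398*log2(61) = 2.360433. Bound = H(Pe) + Pe*log2(M-1) = 0.529006 + 0.440763 + 2.360433 = 3.3302

3.3302 bits


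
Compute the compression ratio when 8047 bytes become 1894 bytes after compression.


Ratio = original / compressed = 8047 / 1894 = 4.2487

4.2487


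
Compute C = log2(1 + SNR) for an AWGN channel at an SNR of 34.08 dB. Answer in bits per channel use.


SNR_linear = 10^(34.08/10) = 2558.5859; C = log2(1 + SNR_linear) = log2(1 + 2558.5859) = 11.3217

11.3217 bits/channel use


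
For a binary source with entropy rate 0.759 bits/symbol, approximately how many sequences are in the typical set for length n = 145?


log2|A_typical| = nH = 145 * 0.759 = 110.055, so |A_typical| ~ 2^110.055 = 1.349e+33

1.349e+33


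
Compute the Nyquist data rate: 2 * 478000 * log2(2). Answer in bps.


Rate = 2 * B * log2(M) = 2 * 478000 * 1.0 = 956000.0

956000.0 bps


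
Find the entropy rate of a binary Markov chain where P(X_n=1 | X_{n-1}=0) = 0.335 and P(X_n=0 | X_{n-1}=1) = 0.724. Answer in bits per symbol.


Stationary distribution: pi_0 = p10/(p01+p10) = 0.6837, pi_1 = 0.3163. Entropy rate H' = pi_0*H(p01) + pi_1*H(p10) = 0.6837*0.92 + 0.3163*0.8499 = 0.8978

0.8978 bits/symbol


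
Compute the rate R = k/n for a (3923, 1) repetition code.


Rate = k/n = 1/3923

1/3923


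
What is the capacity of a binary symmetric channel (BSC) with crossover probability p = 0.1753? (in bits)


H(p) = -p*log2(p) - (1-p)*log2(1-p) = -0.1753*log2(0.1753) - 0.8247*log2(0.8247) = 0.440371 + 0.229315 = 0.6697. C = 1 - H(p) = 1 - 0.6697 = 0.3303

0.3303 bits


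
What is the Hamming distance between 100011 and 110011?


Count differing positions: . ^ . . . . = 1 differences

1


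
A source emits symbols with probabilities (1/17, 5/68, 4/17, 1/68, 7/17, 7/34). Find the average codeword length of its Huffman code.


Huffman construction (repeatedly merge the two least-probable nodes; each merge adds 1 bit to every symbol beneath it): 1/68 + 1/17 = 5/68; 5/68 + 5/68 = 5/34; 5/34 + 7/34 = 6/17; 4/17 + 6/17 = 10/17; 7/17 + 10/17 = 1. Resulting codeword lengths (in the order the probabilities were given): (5, 4, 2, 5, 1, 3). L_avg = sum(p_i * l_i) = 1/17*5 + 5/68*4 + 4/17*2 + 1/68*5 + 7/17*1 + 7/34*3 = 147/68 = 2.1618

2.1618 bits


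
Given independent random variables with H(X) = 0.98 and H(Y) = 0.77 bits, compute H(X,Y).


For independent variables, H(X,Y) = H(X) + H(Y) = 0.98 + 0.77 = 1.75

1.75 bits


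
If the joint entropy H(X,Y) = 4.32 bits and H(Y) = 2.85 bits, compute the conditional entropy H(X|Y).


H(X|Y) = H(X,Y) - H(Y) = 4.32 - 2.85 = 1.47

1.47 bits


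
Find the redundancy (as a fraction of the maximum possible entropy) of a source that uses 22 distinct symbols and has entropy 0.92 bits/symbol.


H_max = log2(K) = log2(22) = 4.4594 bits/symbol. Redundancy = 1 - H/H_max = 1 - 0.92/4.4594 = 1 - 0.2063 = 0.7937

0.7937


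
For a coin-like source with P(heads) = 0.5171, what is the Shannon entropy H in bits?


H = -p*log2(p) - (1-p)*log2(1-p). -0.5171*log2(0.5171) = 0.492013; -0.4829*log2(0.4829) = 0.507143. H = 0.492013 + 0.507143 = 0.9992

0.9992 bits


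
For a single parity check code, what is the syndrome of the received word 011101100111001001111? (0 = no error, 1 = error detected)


Syndrome = XOR of all bits = 0 XOR 1 XOR 1 XOR 1 XOR 0 XOR 1 XOR 1 XOR 0 XOR 0 XOR 1 XOR 1 XOR 1 XOR 0 XOR 0 XOR 1 XOR 0 XOR 0 XOR 1 XOR 1 XOR 1 XOR 1 = 1

1


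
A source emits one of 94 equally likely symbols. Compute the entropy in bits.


H = log2(n) = log2(94) = 6.5546

6.5546 bits


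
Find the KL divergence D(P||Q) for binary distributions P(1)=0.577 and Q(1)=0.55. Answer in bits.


KL = p*log2(p/q) + (1-p)*log2((1-p)/(1-q)) = 0.577*log2(0.577/0.55) + 0.423*log2(0.423/0.45) = 0.0021

0.0021 bits


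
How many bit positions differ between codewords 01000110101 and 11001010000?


Count differing positions: ^ . . . ^ ^ . . ^ . ^ = 5 differences

5


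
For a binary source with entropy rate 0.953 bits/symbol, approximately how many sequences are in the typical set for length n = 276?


log2|A_typical| = nH = 276 * 0.953 = 263.028, so |A_typical| ~ 2^263.028 = 1.511e+79

1.511e+79


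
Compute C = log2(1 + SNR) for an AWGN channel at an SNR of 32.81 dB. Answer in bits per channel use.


SNR_linear = 10^(32.81/10) = 1909.8533; C = log2(1 + SNR_linear) = log2(1 + 1909.8533) = 10.9

10.9 bits/channel use


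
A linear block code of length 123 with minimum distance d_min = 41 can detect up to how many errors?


Detection capability = d_min - 1 = 41 - 1 = 40

40 errors


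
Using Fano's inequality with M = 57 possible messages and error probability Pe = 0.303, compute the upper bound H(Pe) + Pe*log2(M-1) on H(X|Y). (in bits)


H(Pe) = -Pe*log2(Pe) - (1-Pe)*log2(1-Pe) = -0.303*log2(0.303) - 0.697*log2(0.697) = 0.521951 + 0.362976 = 0.8849. Pe*log2(M-1) = 0.303*log2(56) = 1.759629. Bound = H(Pe) + Pe*log2(M-1) = 0.521951 + 0.362976 + 1.759629 = 2.6446

2.6446 bits


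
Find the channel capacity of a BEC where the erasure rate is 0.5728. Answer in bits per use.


C = 1 - epsilon = 1 - 0.5728 = 0.4272

0.4272 bits


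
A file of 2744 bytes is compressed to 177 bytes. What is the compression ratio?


Ratio = original / compressed = 2744 / 177 = 15.5028

15.5028


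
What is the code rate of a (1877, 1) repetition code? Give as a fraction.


Rate = k/n = 1/1877

1/1877


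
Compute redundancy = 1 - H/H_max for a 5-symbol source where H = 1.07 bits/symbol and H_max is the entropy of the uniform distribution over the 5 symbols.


H_max = log2(K) = log2(5) = 2.3219 bits/symbol. Redundancy = 1 - H/H_max = 1 - 1.07/2.3219 = 1 - 0.4608 = 0.5392

0.5392


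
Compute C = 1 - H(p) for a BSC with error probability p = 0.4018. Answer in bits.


H(p) = -p*log2(p) - (1-p)*log2(1-p) = -0.4018*log2(0.4018) - 0.5982*log2(0.5982) = 0.528548 + 0.443446 = 0.972. C = 1 - H(p) = 1 - 0.972 = 0.028

0.028 bits


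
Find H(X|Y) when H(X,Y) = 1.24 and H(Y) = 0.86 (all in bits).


H(X|Y) = H(X,Y) - H(Y) = 1.24 - 0.86 = 0.38

0.38 bits


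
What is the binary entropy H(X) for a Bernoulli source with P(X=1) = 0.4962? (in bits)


H = -p*log2(p) - (1-p)*log2(1-p). -0.4962*log2(0.4962) = 0.501661; -0.5038*log2(0.5038) = 0.498297. H = 0.501661 + 0.498297 = 1.0

1.0 bits


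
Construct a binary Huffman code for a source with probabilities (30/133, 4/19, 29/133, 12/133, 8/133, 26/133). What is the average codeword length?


Huffman construction (repeatedly merge the two least-probable nodes; each merge adds 1 bit to every symbol beneath it): 8/133 + 12/133 = 20/133; 20/133 + 26/133 = 46/133; 4/19 + 29/133 = 3/7; 30/133 + 46/133 = 4/7; 3/7 + 4/7 = 1. Resulting codeword lengths (in the order the probabilities were given): (2, 2, 2, 4, 4, 3). L_avg = sum(p_i * l_i) = 30/133*2 + 4/19*2 + 29/133*2 + 12/133*4 + 8/133*4 + 26/133*3 = 332/133 = 2.4962

2.4962 bits


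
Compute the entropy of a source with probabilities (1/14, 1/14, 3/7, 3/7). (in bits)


H = -sum(p_i * log2(p_i)). Terms: -(1/14)*log2(1/14) = 0.271954; -(1/14)*log2(1/14) = 0.271954; -(3/7)*log2(3/7) = 0.523882; -(3/7)*log2(3/7) = 0.523882. H = 0.271954 + 0.271954 + 0.523882 + 0.523882 = 1.5917

1.5917 bits


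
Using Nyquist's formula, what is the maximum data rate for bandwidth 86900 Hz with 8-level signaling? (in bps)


Rate = 2 * B * log2(M) = 2 * 86900 * 3.0 = 521400.0

521400.0 bps


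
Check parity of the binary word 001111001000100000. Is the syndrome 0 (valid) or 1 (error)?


Syndrome = XOR of all bits = 0 XOR 0 XOR 1 XOR 1 XOR 1 XOR 1 XOR 0 XOR 0 XOR 1 XOR 0 XOR 0 XOR 0 XOR 1 XOR 0 XOR 0 XOR 0 XOR 0 XOR 0 = 0

0


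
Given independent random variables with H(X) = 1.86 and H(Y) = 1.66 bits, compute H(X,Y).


For independent variables, H(X,Y) = H(X) + H(Y) = 1.86 + 1.66 = 3.52

3.52 bits


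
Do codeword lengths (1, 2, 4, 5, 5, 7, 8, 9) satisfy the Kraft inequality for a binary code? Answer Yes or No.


Kraft sum = sum(2^(-l_i)) = 0.8887, need <= 1. Result: satisfied (a binary prefix-free code with these lengths exists)

Yes


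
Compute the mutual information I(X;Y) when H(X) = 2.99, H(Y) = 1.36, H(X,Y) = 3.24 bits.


I(X;Y) = H(X) + H(Y) - H(X,Y) = 2.99 + 1.36 - 3.24 = 1.11

1.11 bits


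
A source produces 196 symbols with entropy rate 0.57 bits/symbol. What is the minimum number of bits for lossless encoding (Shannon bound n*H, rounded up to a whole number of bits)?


Minimum bits >= n * H = 196 * 0.57 = 111.72, rounded up to a whole number of bits = 112

112 bits


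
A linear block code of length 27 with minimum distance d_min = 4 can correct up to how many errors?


Correction capability = floor((d-1)/2) = floor((4-1)/2) = 1

1 errors


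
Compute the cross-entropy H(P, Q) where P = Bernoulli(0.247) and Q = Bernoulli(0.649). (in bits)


H(P,Q) = -p*log2(q) - (1-p)*log2(1-q). -0.247*log2(0.649) = 0.154056; -0.753*log2(0.351) = 1.137374. H(P,Q) = 0.154056 + 1.137374 = 1.2914

1.2914 bits


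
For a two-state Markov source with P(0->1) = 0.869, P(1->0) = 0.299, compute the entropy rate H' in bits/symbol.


Stationary distribution: pi_0 = p10/(p01+p10) = 0.256, pi_1 = 0.744. Entropy rate H' = pi_0*H(p01) + pi_1*H(p10) = 0.256*0.5602 + 0.744*0.8801 = 0.7982

0.7982 bits/symbol


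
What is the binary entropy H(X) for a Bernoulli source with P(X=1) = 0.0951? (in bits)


H = -p*log2(p) - (1-p)*log2(1-p). -0.0951*log2(0.0951) = 0.322808; -0.9049*log2(0.9049) = 0.130459. H = 0.322808 + 0.130459 = 0.4533

0.4533 bits


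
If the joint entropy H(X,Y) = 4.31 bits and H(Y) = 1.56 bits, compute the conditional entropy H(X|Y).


H(X|Y) = H(X,Y) - H(Y) = 4.31 - 1.56 = 2.75

2.75 bits


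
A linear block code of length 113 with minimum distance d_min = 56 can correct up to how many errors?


Correction capability = floor((d-1)/2) = floor((56-1)/2) = 27

27 errors


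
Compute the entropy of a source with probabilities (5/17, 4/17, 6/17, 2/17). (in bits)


H = -sum(p_i * log2(p_i)). Terms: -(5/17)*log2(5/17) = 0.519275; -(4/17)*log2(4/17) = 0.491168; -(6/17)*log2(6/17) = 0.530294; -(2/17)*log2(2/17) = 0.363231. H = 0.519275 + 0.491168 + 0.530294 + 0.363231 = 1.904

1.904 bits


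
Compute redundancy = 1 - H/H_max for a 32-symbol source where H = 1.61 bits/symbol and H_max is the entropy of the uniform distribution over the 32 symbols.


H_max = log2(K) = log2(32) = 5.0 bits/symbol. Redundancy = 1 - H/H_max = 1 - 1.61/5.0 = 1 - 0.322 = 0.678

0.678


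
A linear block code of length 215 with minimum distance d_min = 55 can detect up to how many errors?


Detection capability = d_min - 1 = 55 - 1 = 54

54 errors


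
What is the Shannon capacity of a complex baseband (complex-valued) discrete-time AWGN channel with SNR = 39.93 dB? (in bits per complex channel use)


SNR_linear = 10^(39.93/10) = 9840.1111; C = log2(1 + SNR_linear) = log2(1 + 9840.1111) = 13.2646

13.2646 bits/channel use


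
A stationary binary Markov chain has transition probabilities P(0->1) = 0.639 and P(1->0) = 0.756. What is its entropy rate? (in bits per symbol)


Stationary distribution: pi_0 = p10/(p01+p10) = 0.5419, pi_1 = 0.4581. Entropy rate H' = pi_0*H(p01) + pi_1*H(p10) = 0.5419*0.9435 + 0.4581*0.8016 = 0.8785

0.8785 bits/symbol


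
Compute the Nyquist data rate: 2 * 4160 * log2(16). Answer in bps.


Rate = 2 * B * log2(M) = 2 * 4160 * 4.0 = 33280.0

33280.0 bps


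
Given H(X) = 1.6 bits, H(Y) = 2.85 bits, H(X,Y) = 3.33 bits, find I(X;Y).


I(X;Y) = H(X) + H(Y) - H(X,Y) = 1.6 + 2.85 - 3.33 = 1.12

1.12 bits


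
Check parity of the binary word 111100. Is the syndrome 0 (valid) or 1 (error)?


Syndrome = XOR of all bits = 1 XOR 1 XOR 1 XOR 1 XOR 0 XOR 0 = 0

0


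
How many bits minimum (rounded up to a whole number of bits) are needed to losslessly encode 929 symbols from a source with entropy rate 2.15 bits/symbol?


Minimum bits >= n * H = 929 * 2.15 = 1997.35, rounded up to a whole number of bits = 1998

1998 bits


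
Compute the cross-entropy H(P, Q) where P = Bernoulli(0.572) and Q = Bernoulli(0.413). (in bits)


H(P,Q) = -p*log2(q) - (1-p)*log2(1-q). -0.572*log2(0.413) = 0.729750; -0.428*log2(0.587) = 0.328947. H(P,Q) = 0.729750 + 0.328947 = 1.0587

1.0587 bits


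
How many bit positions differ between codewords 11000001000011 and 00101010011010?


Count differing positions: ^ ^ ^ . ^ . ^ ^ . ^ ^ . . ^ = 9 differences

9


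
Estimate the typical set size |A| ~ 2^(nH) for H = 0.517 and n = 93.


log2|A_typical| = nH = 93 * 0.517 = 48.081, so |A_typical| ~ 2^48.081 = 2.977e+14

2.977e+14


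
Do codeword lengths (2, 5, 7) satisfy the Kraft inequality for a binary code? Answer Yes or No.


Kraft sum = sum(2^(-l_i)) = 0.2891, need <= 1. Result: satisfied (a binary prefix-free code with these lengths exists)

Yes


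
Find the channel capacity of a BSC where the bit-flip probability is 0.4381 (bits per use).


H(p) = -p*log2(p) - (1-p)*log2(1-p) = -0.4381*log2(0.4381) - 0.5619*log2(0.5619) = 0.521632 + 0.467284 = 0.9889. C = 1 - H(p) = 1 - 0.9889 = 0.0111

0.0111 bits
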